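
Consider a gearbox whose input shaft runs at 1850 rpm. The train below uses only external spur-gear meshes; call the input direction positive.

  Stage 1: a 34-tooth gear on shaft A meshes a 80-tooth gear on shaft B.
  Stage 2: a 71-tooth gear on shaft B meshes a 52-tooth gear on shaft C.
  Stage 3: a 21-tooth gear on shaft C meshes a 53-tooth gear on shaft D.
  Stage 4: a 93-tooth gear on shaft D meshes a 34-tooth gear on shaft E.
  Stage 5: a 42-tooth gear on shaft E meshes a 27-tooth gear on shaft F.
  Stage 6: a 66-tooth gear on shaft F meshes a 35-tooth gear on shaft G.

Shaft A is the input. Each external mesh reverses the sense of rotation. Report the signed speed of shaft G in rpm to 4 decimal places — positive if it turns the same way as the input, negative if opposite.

Stage 1 [34T→80T]: ω = 1850.0000×34/80 = 786.2500 rpm, dir flips to −; running = −786.2500
Stage 2 [71T→52T]: ω = 786.2500×71/52 = 1073.5337 rpm, dir flips to +; running = +1073.5337
Stage 3 [21T→53T]: ω = 1073.5337×21/53 = 425.3624 rpm, dir flips to −; running = −425.3624
Stage 4 [93T→34T]: ω = 425.3624×93/34 = 1163.4912 rpm, dir flips to +; running = +1163.4912
Stage 5 [42T→27T]: ω = 1163.4912×42/27 = 1809.8753 rpm, dir flips to −; running = −1809.8753
Stage 6 [66T→35T]: ω = 1809.8753×66/35 = 3412.9077 rpm, dir flips to +; running = +3412.9077

+3412.9077 rpm (same as input, |ω| = 3412.9077 rpm)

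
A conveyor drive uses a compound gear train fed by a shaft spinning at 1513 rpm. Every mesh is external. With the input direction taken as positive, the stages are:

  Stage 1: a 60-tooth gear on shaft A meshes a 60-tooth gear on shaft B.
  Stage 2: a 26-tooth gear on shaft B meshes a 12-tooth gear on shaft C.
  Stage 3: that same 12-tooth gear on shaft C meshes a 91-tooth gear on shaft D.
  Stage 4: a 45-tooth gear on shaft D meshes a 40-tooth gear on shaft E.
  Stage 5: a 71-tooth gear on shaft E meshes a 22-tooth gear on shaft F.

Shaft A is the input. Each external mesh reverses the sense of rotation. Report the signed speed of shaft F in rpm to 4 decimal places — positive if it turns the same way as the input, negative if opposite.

-1569.4919 rpm (opposite to input, |ω| = 1569.4919 rpm)

Stage 1 [60T→60T]: ω = 1513.0000×60/60 = 1513.0000 rpm, dir flips to −; running = −1513.0000
Stage 2 [26T→12T]: ω = 1513.0000×26/12 = 3278.1667 rpm, dir flips to +; running = +3278.1667
Stage 3 [12T→91T]: ω = 3278.1667×12/91 = 432.2857 rpm, dir flips to −; running = −432.2857
Stage 4 [45T→40T]: ω = 432.2857×45/40 = 486.3214 rpm, dir flips to +; running = +486.3214
Stage 5 [71T→22T]: ω = 486.3214×71/22 = 1569.4919 rpm, dir flips to −; running = −1569.4919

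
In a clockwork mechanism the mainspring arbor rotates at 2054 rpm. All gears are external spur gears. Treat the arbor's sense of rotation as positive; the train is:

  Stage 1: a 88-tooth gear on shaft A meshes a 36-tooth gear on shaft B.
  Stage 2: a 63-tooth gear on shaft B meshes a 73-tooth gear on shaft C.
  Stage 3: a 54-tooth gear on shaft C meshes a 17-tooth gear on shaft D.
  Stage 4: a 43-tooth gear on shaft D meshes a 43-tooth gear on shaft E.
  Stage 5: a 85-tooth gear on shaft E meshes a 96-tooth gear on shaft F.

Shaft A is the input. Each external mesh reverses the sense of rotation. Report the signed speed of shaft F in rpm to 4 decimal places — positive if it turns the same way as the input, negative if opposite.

Stage 1 [88T→36T]: ω = 2054.0000×88/36 = 5020.8889 rpm, dir flips to −; running = −5020.8889
Stage 2 [63T→73T]: ω = 5020.8889×63/73 = 4333.0959 rpm, dir flips to +; running = +4333.0959
Stage 3 [54T→17T]: ω = 4333.0959×54/17 = 13763.9517 rpm, dir flips to −; running = −13763.9517
Stage 4 [43T→43T]: ω = 13763.9517×43/43 = 13763.9517 rpm, dir flips to +; running = +13763.9517
Stage 5 [85T→96T]: ω = 13763.9517×85/96 = 12186.8322 rpm, dir flips to −; running = −12186.8322

-12186.8322 rpm (opposite to input, |ω| = 12186.8322 rpm)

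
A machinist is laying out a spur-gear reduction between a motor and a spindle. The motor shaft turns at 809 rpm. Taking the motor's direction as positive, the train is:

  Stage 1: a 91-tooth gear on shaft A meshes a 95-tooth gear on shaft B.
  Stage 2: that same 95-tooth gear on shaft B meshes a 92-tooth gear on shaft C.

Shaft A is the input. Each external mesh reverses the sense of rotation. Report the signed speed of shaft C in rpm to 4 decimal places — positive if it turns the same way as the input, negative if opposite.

+800.2065 rpm (same as input, |ω| = 800.2065 rpm)

Stage 1 [91T→95T]: ω = 809.0000×91/95 = 774.9368 rpm, dir flips to −; running = −774.9368
Stage 2 [95T→92T]: ω = 774.9368×95/92 = 800.2065 rpm, dir flips to +; running = +800.2065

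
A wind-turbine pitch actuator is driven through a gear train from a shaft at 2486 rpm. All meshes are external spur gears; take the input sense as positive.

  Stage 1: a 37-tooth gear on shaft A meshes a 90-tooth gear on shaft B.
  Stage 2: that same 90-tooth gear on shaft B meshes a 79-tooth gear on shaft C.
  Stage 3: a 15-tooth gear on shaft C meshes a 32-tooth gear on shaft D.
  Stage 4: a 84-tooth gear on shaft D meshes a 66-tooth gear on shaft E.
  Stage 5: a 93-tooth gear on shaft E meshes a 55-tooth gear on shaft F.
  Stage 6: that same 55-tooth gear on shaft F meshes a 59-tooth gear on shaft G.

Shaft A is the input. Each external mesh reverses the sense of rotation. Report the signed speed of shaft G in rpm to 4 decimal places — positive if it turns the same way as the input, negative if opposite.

Stage 1 [37T→90T]: ω = 2486.0000×37/90 = 1022.0222 rpm, dir flips to −; running = −1022.0222
Stage 2 [90T→79T]: ω = 1022.0222×90/79 = 1164.3291 rpm, dir flips to +; running = +1164.3291
Stage 3 [15T→32T]: ω = 1164.3291×15/32 = 545.7793 rpm, dir flips to −; running = −545.7793
Stage 4 [84T→66T]: ω = 545.7793×84/66 = 694.6282 rpm, dir flips to +; running = +694.6282
Stage 5 [93T→55T]: ω = 694.6282×93/55 = 1174.5531 rpm, dir flips to −; running = −1174.5531
Stage 6 [55T→59T]: ω = 1174.5531×55/59 = 1094.9224 rpm, dir flips to +; running = +1094.9224

+1094.9224 rpm (same as input, |ω| = 1094.9224 rpm)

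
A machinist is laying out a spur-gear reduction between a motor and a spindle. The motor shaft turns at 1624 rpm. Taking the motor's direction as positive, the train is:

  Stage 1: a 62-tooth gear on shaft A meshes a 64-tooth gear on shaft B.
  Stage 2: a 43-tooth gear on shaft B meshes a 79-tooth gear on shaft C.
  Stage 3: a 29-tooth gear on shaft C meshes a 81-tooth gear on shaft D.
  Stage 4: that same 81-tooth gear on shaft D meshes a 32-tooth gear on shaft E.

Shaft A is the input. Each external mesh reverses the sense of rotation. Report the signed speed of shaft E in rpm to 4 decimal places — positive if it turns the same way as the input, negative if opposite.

+776.0454 rpm (same as input, |ω| = 776.0454 rpm)

Stage 1 [62T→64T]: ω = 1624.0000×62/64 = 1573.2500 rpm, dir flips to −; running = −1573.2500
Stage 2 [43T→79T]: ω = 1573.2500×43/79 = 856.3259 rpm, dir flips to +; running = +856.3259
Stage 3 [29T→81T]: ω = 856.3259×29/81 = 306.5858 rpm, dir flips to −; running = −306.5858
Stage 4 [81T→32T]: ω = 306.5858×81/32 = 776.0454 rpm, dir flips to +; running = +776.0454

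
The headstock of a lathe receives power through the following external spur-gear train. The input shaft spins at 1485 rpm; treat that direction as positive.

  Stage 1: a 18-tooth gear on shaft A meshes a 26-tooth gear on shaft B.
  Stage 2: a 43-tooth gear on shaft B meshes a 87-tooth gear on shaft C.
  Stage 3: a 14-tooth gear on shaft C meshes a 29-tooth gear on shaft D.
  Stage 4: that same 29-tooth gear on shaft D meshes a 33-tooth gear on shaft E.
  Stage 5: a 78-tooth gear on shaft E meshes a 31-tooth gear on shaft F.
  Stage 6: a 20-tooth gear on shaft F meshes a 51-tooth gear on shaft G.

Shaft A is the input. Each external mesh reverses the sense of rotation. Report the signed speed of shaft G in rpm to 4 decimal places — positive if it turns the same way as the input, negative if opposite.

+212.7069 rpm (same as input, |ω| = 212.7069 rpm)

Stage 1 [18T→26T]: ω = 1485.0000×18/26 = 1028.0769 rpm, dir flips to −; running = −1028.0769
Stage 2 [43T→87T]: ω = 1028.0769×43/87 = 508.1300 rpm, dir flips to +; running = +508.1300
Stage 3 [14T→29T]: ω = 508.1300×14/29 = 245.3041 rpm, dir flips to −; running = −245.3041
Stage 4 [29T→33T]: ω = 245.3041×29/33 = 215.5703 rpm, dir flips to +; running = +215.5703
Stage 5 [78T→31T]: ω = 215.5703×78/31 = 542.4027 rpm, dir flips to −; running = −542.4027
Stage 6 [20T→51T]: ω = 542.4027×20/51 = 212.7069 rpm, dir flips to +; running = +212.7069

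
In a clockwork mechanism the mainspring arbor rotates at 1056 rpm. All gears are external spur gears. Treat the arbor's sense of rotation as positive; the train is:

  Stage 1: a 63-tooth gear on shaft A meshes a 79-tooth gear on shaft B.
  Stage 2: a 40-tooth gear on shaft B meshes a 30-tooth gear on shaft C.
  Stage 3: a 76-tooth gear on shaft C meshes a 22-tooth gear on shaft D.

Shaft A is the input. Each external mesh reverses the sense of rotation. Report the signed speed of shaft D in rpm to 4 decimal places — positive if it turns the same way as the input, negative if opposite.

Stage 1 [63T→79T]: ω = 1056.0000×63/79 = 842.1266 rpm, dir flips to −; running = −842.1266
Stage 2 [40T→30T]: ω = 842.1266×40/30 = 1122.8354 rpm, dir flips to +; running = +1122.8354
Stage 3 [76T→22T]: ω = 1122.8354×76/22 = 3878.8861 rpm, dir flips to −; running = −3878.8861

-3878.8861 rpm (opposite to input, |ω| = 3878.8861 rpm)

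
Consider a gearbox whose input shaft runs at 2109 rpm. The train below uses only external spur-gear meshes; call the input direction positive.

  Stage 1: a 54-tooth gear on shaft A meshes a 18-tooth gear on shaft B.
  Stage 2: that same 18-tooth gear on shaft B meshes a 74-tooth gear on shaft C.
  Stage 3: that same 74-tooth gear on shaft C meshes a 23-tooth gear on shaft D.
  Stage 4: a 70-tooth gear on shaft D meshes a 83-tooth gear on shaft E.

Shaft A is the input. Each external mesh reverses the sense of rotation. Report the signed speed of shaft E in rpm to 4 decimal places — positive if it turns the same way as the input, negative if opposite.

Stage 1 [54T→18T]: ω = 2109.0000×54/18 = 6327.0000 rpm, dir flips to −; running = −6327.0000
Stage 2 [18T→74T]: ω = 6327.0000×18/74 = 1539.0000 rpm, dir flips to +; running = +1539.0000
Stage 3 [74T→23T]: ω = 1539.0000×74/23 = 4951.5652 rpm, dir flips to −; running = −4951.5652
Stage 4 [70T→83T]: ω = 4951.5652×70/83 = 4176.0189 rpm, dir flips to +; running = +4176.0189

+4176.0189 rpm (same as input, |ω| = 4176.0189 rpm)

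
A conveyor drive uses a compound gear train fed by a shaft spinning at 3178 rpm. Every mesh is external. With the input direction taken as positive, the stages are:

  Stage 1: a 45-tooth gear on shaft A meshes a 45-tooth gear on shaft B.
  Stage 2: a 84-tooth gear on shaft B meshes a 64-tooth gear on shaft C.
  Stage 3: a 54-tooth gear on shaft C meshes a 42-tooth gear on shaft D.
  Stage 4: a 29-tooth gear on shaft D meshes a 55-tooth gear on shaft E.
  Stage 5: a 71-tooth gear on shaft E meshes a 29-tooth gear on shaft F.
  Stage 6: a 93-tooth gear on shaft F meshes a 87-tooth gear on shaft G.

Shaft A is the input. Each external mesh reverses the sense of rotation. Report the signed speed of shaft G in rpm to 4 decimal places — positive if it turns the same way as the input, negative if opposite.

Stage 1 [45T→45T]: ω = 3178.0000×45/45 = 3178.0000 rpm, dir flips to −; running = −3178.0000
Stage 2 [84T→64T]: ω = 3178.0000×84/64 = 4171.1250 rpm, dir flips to +; running = +4171.1250
Stage 3 [54T→42T]: ω = 4171.1250×54/42 = 5362.8750 rpm, dir flips to −; running = −5362.8750
Stage 4 [29T→55T]: ω = 5362.8750×29/55 = 2827.6977 rpm, dir flips to +; running = +2827.6977
Stage 5 [71T→29T]: ω = 2827.6977×71/29 = 6922.9841 rpm, dir flips to −; running = −6922.9841
Stage 6 [93T→87T]: ω = 6922.9841×93/87 = 7400.4313 rpm, dir flips to +; running = +7400.4313

+7400.4313 rpm (same as input, |ω| = 7400.4313 rpm)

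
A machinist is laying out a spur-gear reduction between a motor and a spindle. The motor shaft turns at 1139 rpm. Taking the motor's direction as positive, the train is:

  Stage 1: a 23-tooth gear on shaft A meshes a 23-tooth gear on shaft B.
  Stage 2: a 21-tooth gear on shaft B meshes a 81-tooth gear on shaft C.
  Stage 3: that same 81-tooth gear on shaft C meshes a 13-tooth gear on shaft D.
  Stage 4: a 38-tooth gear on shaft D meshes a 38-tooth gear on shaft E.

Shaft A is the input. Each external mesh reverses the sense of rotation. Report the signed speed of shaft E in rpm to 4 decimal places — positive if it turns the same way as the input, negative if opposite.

+1839.9231 rpm (same as input, |ω| = 1839.9231 rpm)

Stage 1 [23T→23T]: ω = 1139.0000×23/23 = 1139.0000 rpm, dir flips to −; running = −1139.0000
Stage 2 [21T→81T]: ω = 1139.0000×21/81 = 295.2963 rpm, dir flips to +; running = +295.2963
Stage 3 [81T→13T]: ω = 295.2963×81/13 = 1839.9231 rpm, dir flips to −; running = −1839.9231
Stage 4 [38T→38T]: ω = 1839.9231×38/38 = 1839.9231 rpm, dir flips to +; running = +1839.9231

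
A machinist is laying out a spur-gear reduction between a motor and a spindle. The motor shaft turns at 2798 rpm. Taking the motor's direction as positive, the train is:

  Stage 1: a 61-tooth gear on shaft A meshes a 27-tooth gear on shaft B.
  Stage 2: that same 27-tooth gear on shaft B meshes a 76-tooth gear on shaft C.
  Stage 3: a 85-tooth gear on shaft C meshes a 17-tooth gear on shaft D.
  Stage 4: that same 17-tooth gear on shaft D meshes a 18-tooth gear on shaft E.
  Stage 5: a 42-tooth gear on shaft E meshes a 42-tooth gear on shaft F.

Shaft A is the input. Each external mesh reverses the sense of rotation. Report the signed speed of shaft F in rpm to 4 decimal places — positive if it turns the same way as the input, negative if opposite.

-10604.9927 rpm (opposite to input, |ω| = 10604.9927 rpm)

Stage 1 [61T→27T]: ω = 2798.0000×61/27 = 6321.4074 rpm, dir flips to −; running = −6321.4074
Stage 2 [27T→76T]: ω = 6321.4074×27/76 = 2245.7632 rpm, dir flips to +; running = +2245.7632
Stage 3 [85T→17T]: ω = 2245.7632×85/17 = 11228.8158 rpm, dir flips to −; running = −11228.8158
Stage 4 [17T→18T]: ω = 11228.8158×17/18 = 10604.9927 rpm, dir flips to +; running = +10604.9927
Stage 5 [42T→42T]: ω = 10604.9927×42/42 = 10604.9927 rpm, dir flips to −; running = −10604.9927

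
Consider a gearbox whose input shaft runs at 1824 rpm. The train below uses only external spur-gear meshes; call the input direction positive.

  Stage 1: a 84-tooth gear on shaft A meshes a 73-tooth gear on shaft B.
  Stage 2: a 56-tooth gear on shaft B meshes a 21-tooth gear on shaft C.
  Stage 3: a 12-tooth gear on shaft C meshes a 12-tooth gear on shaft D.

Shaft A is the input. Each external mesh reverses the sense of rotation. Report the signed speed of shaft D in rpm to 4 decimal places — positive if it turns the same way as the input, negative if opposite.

Stage 1 [84T→73T]: ω = 1824.0000×84/73 = 2098.8493 rpm, dir flips to −; running = −2098.8493
Stage 2 [56T→21T]: ω = 2098.8493×56/21 = 5596.9315 rpm, dir flips to +; running = +5596.9315
Stage 3 [12T→12T]: ω = 5596.9315×12/12 = 5596.9315 rpm, dir flips to −; running = −5596.9315

-5596.9315 rpm (opposite to input, |ω| = 5596.9315 rpm)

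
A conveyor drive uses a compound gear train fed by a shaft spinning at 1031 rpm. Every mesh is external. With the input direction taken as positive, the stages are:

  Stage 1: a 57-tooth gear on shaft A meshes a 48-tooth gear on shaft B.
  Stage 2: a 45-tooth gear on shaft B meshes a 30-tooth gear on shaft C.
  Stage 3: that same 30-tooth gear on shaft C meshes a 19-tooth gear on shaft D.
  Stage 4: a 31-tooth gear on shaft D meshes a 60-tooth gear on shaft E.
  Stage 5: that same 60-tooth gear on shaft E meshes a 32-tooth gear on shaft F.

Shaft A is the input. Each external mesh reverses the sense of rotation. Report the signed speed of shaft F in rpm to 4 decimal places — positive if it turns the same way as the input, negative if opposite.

Stage 1 [57T→48T]: ω = 1031.0000×57/48 = 1224.3125 rpm, dir flips to −; running = −1224.3125
Stage 2 [45T→30T]: ω = 1224.3125×45/30 = 1836.4688 rpm, dir flips to +; running = +1836.4688
Stage 3 [30T→19T]: ω = 1836.4688×30/19 = 2899.6875 rpm, dir flips to −; running = −2899.6875
Stage 4 [31T→60T]: ω = 2899.6875×31/60 = 1498.1719 rpm, dir flips to +; running = +1498.1719
Stage 5 [60T→32T]: ω = 1498.1719×60/32 = 2809.0723 rpm, dir flips to −; running = −2809.0723

-2809.0723 rpm (opposite to input, |ω| = 2809.0723 rpm)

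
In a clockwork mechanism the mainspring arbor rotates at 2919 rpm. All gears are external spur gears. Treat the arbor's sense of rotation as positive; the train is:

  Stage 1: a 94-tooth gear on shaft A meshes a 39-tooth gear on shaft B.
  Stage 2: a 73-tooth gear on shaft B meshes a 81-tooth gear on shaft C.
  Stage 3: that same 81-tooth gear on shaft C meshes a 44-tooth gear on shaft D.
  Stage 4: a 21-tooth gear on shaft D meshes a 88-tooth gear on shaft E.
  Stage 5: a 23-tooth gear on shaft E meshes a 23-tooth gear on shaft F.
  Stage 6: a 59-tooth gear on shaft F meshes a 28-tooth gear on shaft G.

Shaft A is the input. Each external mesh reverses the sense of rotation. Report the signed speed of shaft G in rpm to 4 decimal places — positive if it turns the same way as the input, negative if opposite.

Stage 1 [94T→39T]: ω = 2919.0000×94/39 = 7035.5385 rpm, dir flips to −; running = −7035.5385
Stage 2 [73T→81T]: ω = 7035.5385×73/81 = 6340.6705 rpm, dir flips to +; running = +6340.6705
Stage 3 [81T→44T]: ω = 6340.6705×81/44 = 11672.5979 rpm, dir flips to −; running = −11672.5979
Stage 4 [21T→88T]: ω = 11672.5979×21/88 = 2785.5063 rpm, dir flips to +; running = +2785.5063
Stage 5 [23T→23T]: ω = 2785.5063×23/23 = 2785.5063 rpm, dir flips to −; running = −2785.5063
Stage 6 [59T→28T]: ω = 2785.5063×59/28 = 5869.4597 rpm, dir flips to +; running = +5869.4597

+5869.4597 rpm (same as input, |ω| = 5869.4597 rpm)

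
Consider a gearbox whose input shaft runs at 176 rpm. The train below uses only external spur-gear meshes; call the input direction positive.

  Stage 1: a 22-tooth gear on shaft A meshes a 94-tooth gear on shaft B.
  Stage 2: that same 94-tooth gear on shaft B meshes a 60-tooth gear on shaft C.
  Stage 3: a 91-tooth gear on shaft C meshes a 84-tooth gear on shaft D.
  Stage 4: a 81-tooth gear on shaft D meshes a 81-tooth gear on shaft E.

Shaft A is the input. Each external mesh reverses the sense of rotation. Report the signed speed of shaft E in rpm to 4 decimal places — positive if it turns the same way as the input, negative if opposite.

+69.9111 rpm (same as input, |ω| = 69.9111 rpm)

Stage 1 [22T→94T]: ω = 176.0000×22/94 = 41.1915 rpm, dir flips to −; running = −41.1915
Stage 2 [94T→60T]: ω = 41.1915×94/60 = 64.5333 rpm, dir flips to +; running = +64.5333
Stage 3 [91T→84T]: ω = 64.5333×91/84 = 69.9111 rpm, dir flips to −; running = −69.9111
Stage 4 [81T→81T]: ω = 69.9111×81/81 = 69.9111 rpm, dir flips to +; running = +69.9111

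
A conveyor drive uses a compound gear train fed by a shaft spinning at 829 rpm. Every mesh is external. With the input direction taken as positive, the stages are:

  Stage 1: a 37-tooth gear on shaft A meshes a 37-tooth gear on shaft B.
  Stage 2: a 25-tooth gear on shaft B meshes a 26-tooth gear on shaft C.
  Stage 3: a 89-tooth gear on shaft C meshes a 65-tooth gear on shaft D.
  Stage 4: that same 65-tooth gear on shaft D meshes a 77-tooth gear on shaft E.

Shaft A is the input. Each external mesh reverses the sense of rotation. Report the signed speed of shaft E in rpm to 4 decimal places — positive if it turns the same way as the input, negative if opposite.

+921.3412 rpm (same as input, |ω| = 921.3412 rpm)

Stage 1 [37T→37T]: ω = 829.0000×37/37 = 829.0000 rpm, dir flips to −; running = −829.0000
Stage 2 [25T→26T]: ω = 829.0000×25/26 = 797.1154 rpm, dir flips to +; running = +797.1154
Stage 3 [89T→65T]: ω = 797.1154×89/65 = 1091.4349 rpm, dir flips to −; running = −1091.4349
Stage 4 [65T→77T]: ω = 1091.4349×65/77 = 921.3412 rpm, dir flips to +; running = +921.3412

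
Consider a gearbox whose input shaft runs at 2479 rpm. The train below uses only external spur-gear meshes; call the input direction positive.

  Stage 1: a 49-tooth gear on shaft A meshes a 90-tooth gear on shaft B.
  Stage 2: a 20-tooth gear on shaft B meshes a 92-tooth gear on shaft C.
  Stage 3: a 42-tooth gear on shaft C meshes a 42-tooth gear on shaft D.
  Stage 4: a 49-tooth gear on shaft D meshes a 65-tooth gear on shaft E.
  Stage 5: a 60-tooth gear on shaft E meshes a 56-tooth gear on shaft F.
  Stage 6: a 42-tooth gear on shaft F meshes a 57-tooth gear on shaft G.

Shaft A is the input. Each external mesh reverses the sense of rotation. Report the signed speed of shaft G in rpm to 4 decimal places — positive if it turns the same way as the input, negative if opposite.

Stage 1 [49T→90T]: ω = 2479.0000×49/90 = 1349.6778 rpm, dir flips to −; running = −1349.6778
Stage 2 [20T→92T]: ω = 1349.6778×20/92 = 293.4082 rpm, dir flips to +; running = +293.4082
Stage 3 [42T→42T]: ω = 293.4082×42/42 = 293.4082 rpm, dir flips to −; running = −293.4082
Stage 4 [49T→65T]: ω = 293.4082×49/65 = 221.1847 rpm, dir flips to +; running = +221.1847
Stage 5 [60T→56T]: ω = 221.1847×60/56 = 236.9836 rpm, dir flips to −; running = −236.9836
Stage 6 [42T→57T]: ω = 236.9836×42/57 = 174.6195 rpm, dir flips to +; running = +174.6195

+174.6195 rpm (same as input, |ω| = 174.6195 rpm)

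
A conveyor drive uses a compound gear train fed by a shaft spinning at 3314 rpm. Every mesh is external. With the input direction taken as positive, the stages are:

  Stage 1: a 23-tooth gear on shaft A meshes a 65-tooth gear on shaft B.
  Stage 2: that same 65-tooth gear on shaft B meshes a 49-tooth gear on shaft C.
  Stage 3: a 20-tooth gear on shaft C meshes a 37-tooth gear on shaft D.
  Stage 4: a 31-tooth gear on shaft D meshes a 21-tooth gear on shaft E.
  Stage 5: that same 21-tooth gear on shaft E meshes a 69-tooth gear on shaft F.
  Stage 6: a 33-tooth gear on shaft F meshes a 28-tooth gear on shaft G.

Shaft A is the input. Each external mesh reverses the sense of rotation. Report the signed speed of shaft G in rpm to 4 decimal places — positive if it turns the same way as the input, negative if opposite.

+445.2265 rpm (same as input, |ω| = 445.2265 rpm)

Stage 1 [23T→65T]: ω = 3314.0000×23/65 = 1172.6462 rpm, dir flips to −; running = −1172.6462
Stage 2 [65T→49T]: ω = 1172.6462×65/49 = 1555.5510 rpm, dir flips to +; running = +1555.5510
Stage 3 [20T→37T]: ω = 1555.5510×20/37 = 840.8384 rpm, dir flips to −; running = −840.8384
Stage 4 [31T→21T]: ω = 840.8384×31/21 = 1241.2376 rpm, dir flips to +; running = +1241.2376
Stage 5 [21T→69T]: ω = 1241.2376×21/69 = 377.7680 rpm, dir flips to −; running = −377.7680
Stage 6 [33T→28T]: ω = 377.7680×33/28 = 445.2265 rpm, dir flips to +; running = +445.2265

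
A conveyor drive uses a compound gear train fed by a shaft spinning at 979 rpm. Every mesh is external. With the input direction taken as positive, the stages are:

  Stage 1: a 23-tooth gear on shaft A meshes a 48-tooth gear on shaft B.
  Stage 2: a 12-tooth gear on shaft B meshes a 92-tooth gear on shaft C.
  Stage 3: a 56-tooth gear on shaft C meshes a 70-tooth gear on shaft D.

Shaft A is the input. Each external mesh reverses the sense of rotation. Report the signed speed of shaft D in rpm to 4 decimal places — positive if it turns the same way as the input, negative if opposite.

-48.9500 rpm (opposite to input, |ω| = 48.9500 rpm)

Stage 1 [23T→48T]: ω = 979.0000×23/48 = 469.1042 rpm, dir flips to −; running = −469.1042
Stage 2 [12T→92T]: ω = 469.1042×12/92 = 61.1875 rpm, dir flips to +; running = +61.1875
Stage 3 [56T→70T]: ω = 61.1875×56/70 = 48.9500 rpm, dir flips to −; running = −48.9500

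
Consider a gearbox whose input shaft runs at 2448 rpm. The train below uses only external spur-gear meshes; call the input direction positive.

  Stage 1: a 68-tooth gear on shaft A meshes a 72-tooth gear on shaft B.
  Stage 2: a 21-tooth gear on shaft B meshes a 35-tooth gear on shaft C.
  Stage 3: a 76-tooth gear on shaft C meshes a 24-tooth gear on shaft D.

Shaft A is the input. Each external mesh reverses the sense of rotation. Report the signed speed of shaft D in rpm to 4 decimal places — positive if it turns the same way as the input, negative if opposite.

Stage 1 [68T→72T]: ω = 2448.0000×68/72 = 2312.0000 rpm, dir flips to −; running = −2312.0000
Stage 2 [21T→35T]: ω = 2312.0000×21/35 = 1387.2000 rpm, dir flips to +; running = +1387.2000
Stage 3 [76T→24T]: ω = 1387.2000×76/24 = 4392.8000 rpm, dir flips to −; running = −4392.8000

-4392.8000 rpm (opposite to input, |ω| = 4392.8000 rpm)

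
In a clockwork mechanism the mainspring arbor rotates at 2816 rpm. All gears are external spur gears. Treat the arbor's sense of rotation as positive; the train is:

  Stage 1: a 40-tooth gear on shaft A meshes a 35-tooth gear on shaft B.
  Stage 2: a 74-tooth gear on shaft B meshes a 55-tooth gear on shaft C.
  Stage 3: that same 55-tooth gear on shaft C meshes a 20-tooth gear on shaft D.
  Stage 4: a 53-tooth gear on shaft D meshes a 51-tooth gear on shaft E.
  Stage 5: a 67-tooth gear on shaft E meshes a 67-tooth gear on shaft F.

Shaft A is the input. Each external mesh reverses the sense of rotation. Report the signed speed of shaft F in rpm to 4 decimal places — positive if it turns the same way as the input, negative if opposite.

Stage 1 [40T→35T]: ω = 2816.0000×40/35 = 3218.2857 rpm, dir flips to −; running = −3218.2857
Stage 2 [74T→55T]: ω = 3218.2857×74/55 = 4330.0571 rpm, dir flips to +; running = +4330.0571
Stage 3 [55T→20T]: ω = 4330.0571×55/20 = 11907.6571 rpm, dir flips to −; running = −11907.6571
Stage 4 [53T→51T]: ω = 11907.6571×53/51 = 12374.6241 rpm, dir flips to +; running = +12374.6241
Stage 5 [67T→67T]: ω = 12374.6241×67/67 = 12374.6241 rpm, dir flips to −; running = −12374.6241

-12374.6241 rpm (opposite to input, |ω| = 12374.6241 rpm)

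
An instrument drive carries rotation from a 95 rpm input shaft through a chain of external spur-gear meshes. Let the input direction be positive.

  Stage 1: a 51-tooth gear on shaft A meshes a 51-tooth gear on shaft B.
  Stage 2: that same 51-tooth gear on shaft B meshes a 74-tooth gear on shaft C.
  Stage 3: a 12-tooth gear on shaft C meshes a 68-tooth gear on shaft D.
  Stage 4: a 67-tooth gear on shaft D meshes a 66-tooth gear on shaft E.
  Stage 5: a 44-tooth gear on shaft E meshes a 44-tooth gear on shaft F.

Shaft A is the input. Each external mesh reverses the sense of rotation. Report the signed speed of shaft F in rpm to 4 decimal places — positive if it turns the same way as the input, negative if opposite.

-11.7291 rpm (opposite to input, |ω| = 11.7291 rpm)

Stage 1 [51T→51T]: ω = 95.0000×51/51 = 95.0000 rpm, dir flips to −; running = −95.0000
Stage 2 [51T→74T]: ω = 95.0000×51/74 = 65.4730 rpm, dir flips to +; running = +65.4730
Stage 3 [12T→68T]: ω = 65.4730×12/68 = 11.5541 rpm, dir flips to −; running = −11.5541
Stage 4 [67T→66T]: ω = 11.5541×67/66 = 11.7291 rpm, dir flips to +; running = +11.7291
Stage 5 [44T→44T]: ω = 11.7291×44/44 = 11.7291 rpm, dir flips to −; running = −11.7291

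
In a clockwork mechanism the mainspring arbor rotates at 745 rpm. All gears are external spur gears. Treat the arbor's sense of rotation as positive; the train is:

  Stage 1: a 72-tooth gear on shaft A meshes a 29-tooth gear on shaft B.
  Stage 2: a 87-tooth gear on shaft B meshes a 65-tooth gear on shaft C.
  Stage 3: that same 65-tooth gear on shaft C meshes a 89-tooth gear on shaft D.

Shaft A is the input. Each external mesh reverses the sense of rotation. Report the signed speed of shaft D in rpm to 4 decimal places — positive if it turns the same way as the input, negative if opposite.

Stage 1 [72T→29T]: ω = 745.0000×72/29 = 1849.6552 rpm, dir flips to −; running = −1849.6552
Stage 2 [87T→65T]: ω = 1849.6552×87/65 = 2475.6923 rpm, dir flips to +; running = +2475.6923
Stage 3 [65T→89T]: ω = 2475.6923×65/89 = 1808.0899 rpm, dir flips to −; running = −1808.0899

-1808.0899 rpm (opposite to input, |ω| = 1808.0899 rpm)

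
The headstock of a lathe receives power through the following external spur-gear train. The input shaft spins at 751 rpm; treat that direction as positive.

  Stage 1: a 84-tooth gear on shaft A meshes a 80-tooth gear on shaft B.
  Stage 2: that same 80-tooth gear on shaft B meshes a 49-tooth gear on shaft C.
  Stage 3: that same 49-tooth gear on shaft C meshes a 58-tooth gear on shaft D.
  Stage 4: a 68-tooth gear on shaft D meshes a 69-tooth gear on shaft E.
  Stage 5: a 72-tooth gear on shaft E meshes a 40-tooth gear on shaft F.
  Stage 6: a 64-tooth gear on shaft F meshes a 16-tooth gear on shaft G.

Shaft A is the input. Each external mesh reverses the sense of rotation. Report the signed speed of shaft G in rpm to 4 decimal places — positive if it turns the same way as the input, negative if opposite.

Stage 1 [84T→80T]: ω = 751.0000×84/80 = 788.5500 rpm, dir flips to −; running = −788.5500
Stage 2 [80T→49T]: ω = 788.5500×80/49 = 1287.4286 rpm, dir flips to +; running = +1287.4286
Stage 3 [49T→58T]: ω = 1287.4286×49/58 = 1087.6552 rpm, dir flips to −; running = −1087.6552
Stage 4 [68T→69T]: ω = 1087.6552×68/69 = 1071.8921 rpm, dir flips to +; running = +1071.8921
Stage 5 [72T→40T]: ω = 1071.8921×72/40 = 1929.4057 rpm, dir flips to −; running = −1929.4057
Stage 6 [64T→16T]: ω = 1929.4057×64/16 = 7717.6228 rpm, dir flips to +; running = +7717.6228

+7717.6228 rpm (same as input, |ω| = 7717.6228 rpm)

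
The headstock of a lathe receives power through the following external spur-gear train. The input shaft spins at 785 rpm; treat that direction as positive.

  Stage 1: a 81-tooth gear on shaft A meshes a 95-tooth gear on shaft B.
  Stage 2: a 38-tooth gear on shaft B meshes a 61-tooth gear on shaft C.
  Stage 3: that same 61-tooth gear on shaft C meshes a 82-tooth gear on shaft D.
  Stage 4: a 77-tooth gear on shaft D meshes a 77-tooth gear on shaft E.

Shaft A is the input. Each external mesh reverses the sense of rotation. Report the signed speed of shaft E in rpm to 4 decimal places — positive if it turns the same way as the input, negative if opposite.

Stage 1 [81T→95T]: ω = 785.0000×81/95 = 669.3158 rpm, dir flips to −; running = −669.3158
Stage 2 [38T→61T]: ω = 669.3158×38/61 = 416.9508 rpm, dir flips to +; running = +416.9508
Stage 3 [61T→82T]: ω = 416.9508×61/82 = 310.1707 rpm, dir flips to −; running = −310.1707
Stage 4 [77T→77T]: ω = 310.1707×77/77 = 310.1707 rpm, dir flips to +; running = +310.1707

+310.1707 rpm (same as input, |ω| = 310.1707 rpm)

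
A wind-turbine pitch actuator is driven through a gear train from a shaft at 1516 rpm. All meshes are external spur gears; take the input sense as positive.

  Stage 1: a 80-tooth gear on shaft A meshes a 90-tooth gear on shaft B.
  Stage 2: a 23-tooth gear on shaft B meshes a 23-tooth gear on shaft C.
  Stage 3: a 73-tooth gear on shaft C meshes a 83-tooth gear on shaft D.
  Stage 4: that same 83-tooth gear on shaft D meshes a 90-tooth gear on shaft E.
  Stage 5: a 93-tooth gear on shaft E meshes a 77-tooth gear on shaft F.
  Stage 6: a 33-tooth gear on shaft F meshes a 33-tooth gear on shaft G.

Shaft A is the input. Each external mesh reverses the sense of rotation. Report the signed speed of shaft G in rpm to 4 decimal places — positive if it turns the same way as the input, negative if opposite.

+1320.1378 rpm (same as input, |ω| = 1320.1378 rpm)

Stage 1 [80T→90T]: ω = 1516.0000×80/90 = 1347.5556 rpm, dir flips to −; running = −1347.5556
Stage 2 [23T→23T]: ω = 1347.5556×23/23 = 1347.5556 rpm, dir flips to +; running = +1347.5556
Stage 3 [73T→83T]: ω = 1347.5556×73/83 = 1185.1995 rpm, dir flips to −; running = −1185.1995
Stage 4 [83T→90T]: ω = 1185.1995×83/90 = 1093.0173 rpm, dir flips to +; running = +1093.0173
Stage 5 [93T→77T]: ω = 1093.0173×93/77 = 1320.1378 rpm, dir flips to −; running = −1320.1378
Stage 6 [33T→33T]: ω = 1320.1378×33/33 = 1320.1378 rpm, dir flips to +; running = +1320.1378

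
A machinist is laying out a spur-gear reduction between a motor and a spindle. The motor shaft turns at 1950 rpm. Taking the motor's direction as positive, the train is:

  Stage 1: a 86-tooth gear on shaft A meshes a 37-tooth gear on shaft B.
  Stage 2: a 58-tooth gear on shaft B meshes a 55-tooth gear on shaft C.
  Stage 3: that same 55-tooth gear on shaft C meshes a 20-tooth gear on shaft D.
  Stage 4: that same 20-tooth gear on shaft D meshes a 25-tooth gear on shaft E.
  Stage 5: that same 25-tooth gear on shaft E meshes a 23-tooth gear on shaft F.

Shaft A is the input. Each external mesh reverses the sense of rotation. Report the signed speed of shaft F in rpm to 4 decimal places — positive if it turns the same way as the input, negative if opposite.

-11429.6122 rpm (opposite to input, |ω| = 11429.6122 rpm)

Stage 1 [86T→37T]: ω = 1950.0000×86/37 = 4532.4324 rpm, dir flips to −; running = −4532.4324
Stage 2 [58T→55T]: ω = 4532.4324×58/55 = 4779.6560 rpm, dir flips to +; running = +4779.6560
Stage 3 [55T→20T]: ω = 4779.6560×55/20 = 13144.0541 rpm, dir flips to −; running = −13144.0541
Stage 4 [20T→25T]: ω = 13144.0541×20/25 = 10515.2432 rpm, dir flips to +; running = +10515.2432
Stage 5 [25T→23T]: ω = 10515.2432×25/23 = 11429.6122 rpm, dir flips to −; running = −11429.6122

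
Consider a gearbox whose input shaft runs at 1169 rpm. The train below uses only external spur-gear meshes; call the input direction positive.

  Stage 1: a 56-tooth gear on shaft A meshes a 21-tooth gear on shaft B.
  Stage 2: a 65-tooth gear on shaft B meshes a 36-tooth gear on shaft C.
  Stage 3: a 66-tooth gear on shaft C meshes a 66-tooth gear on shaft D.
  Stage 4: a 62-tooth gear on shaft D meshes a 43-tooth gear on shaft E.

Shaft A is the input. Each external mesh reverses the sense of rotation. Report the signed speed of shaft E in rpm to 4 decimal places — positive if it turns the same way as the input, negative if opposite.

+8115.5383 rpm (same as input, |ω| = 8115.5383 rpm)

Stage 1 [56T→21T]: ω = 1169.0000×56/21 = 3117.3333 rpm, dir flips to −; running = −3117.3333
Stage 2 [65T→36T]: ω = 3117.3333×65/36 = 5628.5185 rpm, dir flips to +; running = +5628.5185
Stage 3 [66T→66T]: ω = 5628.5185×66/66 = 5628.5185 rpm, dir flips to −; running = −5628.5185
Stage 4 [62T→43T]: ω = 5628.5185×62/43 = 8115.5383 rpm, dir flips to +; running = +8115.5383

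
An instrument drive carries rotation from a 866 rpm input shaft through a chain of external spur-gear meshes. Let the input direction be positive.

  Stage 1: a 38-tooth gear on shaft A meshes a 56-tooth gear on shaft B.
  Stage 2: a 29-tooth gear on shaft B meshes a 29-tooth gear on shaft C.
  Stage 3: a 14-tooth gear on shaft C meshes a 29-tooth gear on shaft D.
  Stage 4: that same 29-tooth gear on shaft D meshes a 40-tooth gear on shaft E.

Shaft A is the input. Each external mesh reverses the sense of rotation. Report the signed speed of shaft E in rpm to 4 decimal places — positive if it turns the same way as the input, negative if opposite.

+205.6750 rpm (same as input, |ω| = 205.6750 rpm)

Stage 1 [38T→56T]: ω = 866.0000×38/56 = 587.6429 rpm, dir flips to −; running = −587.6429
Stage 2 [29T→29T]: ω = 587.6429×29/29 = 587.6429 rpm, dir flips to +; running = +587.6429
Stage 3 [14T→29T]: ω = 587.6429×14/29 = 283.6897 rpm, dir flips to −; running = −283.6897
Stage 4 [29T→40T]: ω = 283.6897×29/40 = 205.6750 rpm, dir flips to +; running = +205.6750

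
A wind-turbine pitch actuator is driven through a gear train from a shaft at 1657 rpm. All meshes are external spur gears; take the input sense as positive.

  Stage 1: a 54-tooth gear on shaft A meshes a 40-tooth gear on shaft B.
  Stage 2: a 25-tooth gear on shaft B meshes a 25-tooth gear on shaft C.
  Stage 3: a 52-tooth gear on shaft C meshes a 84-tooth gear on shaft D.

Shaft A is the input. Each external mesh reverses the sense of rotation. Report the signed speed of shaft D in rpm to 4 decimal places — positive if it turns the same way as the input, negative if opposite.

-1384.7786 rpm (opposite to input, |ω| = 1384.7786 rpm)

Stage 1 [54T→40T]: ω = 1657.0000×54/40 = 2236.9500 rpm, dir flips to −; running = −2236.9500
Stage 2 [25T→25T]: ω = 2236.9500×25/25 = 2236.9500 rpm, dir flips to +; running = +2236.9500
Stage 3 [52T→84T]: ω = 2236.9500×52/84 = 1384.7786 rpm, dir flips to −; running = −1384.7786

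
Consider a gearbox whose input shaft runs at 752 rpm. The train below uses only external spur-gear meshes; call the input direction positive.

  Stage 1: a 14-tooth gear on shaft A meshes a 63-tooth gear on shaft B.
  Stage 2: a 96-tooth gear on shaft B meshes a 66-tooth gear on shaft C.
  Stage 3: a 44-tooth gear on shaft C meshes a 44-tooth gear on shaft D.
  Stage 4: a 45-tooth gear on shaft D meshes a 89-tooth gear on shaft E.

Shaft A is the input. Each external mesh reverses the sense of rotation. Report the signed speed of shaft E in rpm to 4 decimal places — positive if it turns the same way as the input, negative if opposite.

Stage 1 [14T→63T]: ω = 752.0000×14/63 = 167.1111 rpm, dir flips to −; running = −167.1111
Stage 2 [96T→66T]: ω = 167.1111×96/66 = 243.0707 rpm, dir flips to +; running = +243.0707
Stage 3 [44T→44T]: ω = 243.0707×44/44 = 243.0707 rpm, dir flips to −; running = −243.0707
Stage 4 [45T→89T]: ω = 243.0707×45/89 = 122.9009 rpm, dir flips to +; running = +122.9009

+122.9009 rpm (same as input, |ω| = 122.9009 rpm)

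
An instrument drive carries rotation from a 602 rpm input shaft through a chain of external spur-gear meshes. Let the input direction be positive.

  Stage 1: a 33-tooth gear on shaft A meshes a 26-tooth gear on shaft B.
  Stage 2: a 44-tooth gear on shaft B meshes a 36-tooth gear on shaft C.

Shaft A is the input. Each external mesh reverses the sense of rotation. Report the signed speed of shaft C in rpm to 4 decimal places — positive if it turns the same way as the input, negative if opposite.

Stage 1 [33T→26T]: ω = 602.0000×33/26 = 764.0769 rpm, dir flips to −; running = −764.0769
Stage 2 [44T→36T]: ω = 764.0769×44/36 = 933.8718 rpm, dir flips to +; running = +933.8718

+933.8718 rpm (same as input, |ω| = 933.8718 rpm)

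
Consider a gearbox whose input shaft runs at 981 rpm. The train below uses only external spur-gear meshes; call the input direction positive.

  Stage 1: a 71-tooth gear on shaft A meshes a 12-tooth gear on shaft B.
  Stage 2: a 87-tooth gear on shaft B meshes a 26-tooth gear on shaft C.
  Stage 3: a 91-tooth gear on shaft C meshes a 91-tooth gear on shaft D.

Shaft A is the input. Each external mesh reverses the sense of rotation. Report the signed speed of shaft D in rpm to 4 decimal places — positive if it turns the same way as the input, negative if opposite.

-19421.9135 rpm (opposite to input, |ω| = 19421.9135 rpm)

Stage 1 [71T→12T]: ω = 981.0000×71/12 = 5804.2500 rpm, dir flips to −; running = −5804.2500
Stage 2 [87T→26T]: ω = 5804.2500×87/26 = 19421.9135 rpm, dir flips to +; running = +19421.9135
Stage 3 [91T→91T]: ω = 19421.9135×91/91 = 19421.9135 rpm, dir flips to −; running = −19421.9135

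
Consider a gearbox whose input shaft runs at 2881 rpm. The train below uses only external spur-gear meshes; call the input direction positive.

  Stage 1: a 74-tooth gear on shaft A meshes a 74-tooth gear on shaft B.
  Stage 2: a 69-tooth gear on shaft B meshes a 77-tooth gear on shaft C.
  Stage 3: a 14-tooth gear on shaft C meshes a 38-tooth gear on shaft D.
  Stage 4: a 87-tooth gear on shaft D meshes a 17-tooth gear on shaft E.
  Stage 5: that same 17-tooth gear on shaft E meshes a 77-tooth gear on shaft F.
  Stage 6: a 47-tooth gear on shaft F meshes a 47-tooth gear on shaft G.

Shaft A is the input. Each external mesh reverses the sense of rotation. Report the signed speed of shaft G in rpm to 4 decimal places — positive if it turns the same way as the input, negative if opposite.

Stage 1 [74T→74T]: ω = 2881.0000×74/74 = 2881.0000 rpm, dir flips to −; running = −2881.0000
Stage 2 [69T→77T]: ω = 2881.0000×69/77 = 2581.6753 rpm, dir flips to +; running = +2581.6753
Stage 3 [14T→38T]: ω = 2581.6753×14/38 = 951.1435 rpm, dir flips to −; running = −951.1435
Stage 4 [87T→17T]: ω = 951.1435×87/17 = 4867.6169 rpm, dir flips to +; running = +4867.6169
Stage 5 [17T→77T]: ω = 4867.6169×17/77 = 1074.6687 rpm, dir flips to −; running = −1074.6687
Stage 6 [47T→47T]: ω = 1074.6687×47/47 = 1074.6687 rpm, dir flips to +; running = +1074.6687

+1074.6687 rpm (same as input, |ω| = 1074.6687 rpm)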